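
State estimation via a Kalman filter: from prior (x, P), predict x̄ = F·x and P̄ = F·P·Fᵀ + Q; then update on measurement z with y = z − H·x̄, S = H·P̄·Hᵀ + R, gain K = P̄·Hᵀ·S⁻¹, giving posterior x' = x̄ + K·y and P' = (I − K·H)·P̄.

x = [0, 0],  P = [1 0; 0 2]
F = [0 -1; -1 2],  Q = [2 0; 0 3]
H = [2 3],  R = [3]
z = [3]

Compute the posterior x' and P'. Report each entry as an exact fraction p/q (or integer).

x' = [-12/79, 84/79]
P' = [300/79 -204/79; -204/79 164/79]

x̄ = F·x = [0, 0]
P̄ = F·P·Fᵀ + Q = [4 -4; -4 12]
y = z − H·x̄ = [3]
S = H·P̄·Hᵀ + R = [79]
K = P̄·Hᵀ·S⁻¹ = [-4/79; 28/79]
x' = x̄ + K·y = [-12/79, 84/79]
P' = (I − K·H)·P̄ = [300/79 -204/79; -204/79 164/79]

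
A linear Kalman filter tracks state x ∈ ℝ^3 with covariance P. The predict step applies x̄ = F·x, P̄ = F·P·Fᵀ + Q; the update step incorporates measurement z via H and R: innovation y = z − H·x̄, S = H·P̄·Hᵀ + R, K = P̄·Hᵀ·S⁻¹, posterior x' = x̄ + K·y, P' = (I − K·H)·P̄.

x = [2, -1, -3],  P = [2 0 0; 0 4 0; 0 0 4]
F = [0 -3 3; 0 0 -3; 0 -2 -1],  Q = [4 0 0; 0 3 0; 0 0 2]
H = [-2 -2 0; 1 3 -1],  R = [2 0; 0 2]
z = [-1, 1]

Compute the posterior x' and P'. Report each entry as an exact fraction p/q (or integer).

x' = [-10938/10843, 16332/10843, 24855/10843]
P' = [34836/10843 -28176/10843 -38036/10843; -28176/10843 26868/10843 40722/10843; -38036/10843 40722/10843 82006/10843]

x̄ = F·x = [-6, 9, 5]
P̄ = F·P·Fᵀ + Q = [76 -36 12; -36 39 12; 12 12 22]
y = z − H·x̄ = [5, -15]
S = H·P̄·Hᵀ + R = [174 -50; -50 139]
K = P̄·Hᵀ·S⁻¹ = [-6660/10843 -5828/10843; 1308/10843 5853/10843; -2686/10843 1062/10843]
x' = x̄ + K·y = [-10938/10843, 16332/10843, 24855/10843]
P' = (I − K·H)·P̄ = [34836/10843 -28176/10843 -38036/10843; -28176/10843 26868/10843 40722/10843; -38036/10843 40722/10843 82006/10843]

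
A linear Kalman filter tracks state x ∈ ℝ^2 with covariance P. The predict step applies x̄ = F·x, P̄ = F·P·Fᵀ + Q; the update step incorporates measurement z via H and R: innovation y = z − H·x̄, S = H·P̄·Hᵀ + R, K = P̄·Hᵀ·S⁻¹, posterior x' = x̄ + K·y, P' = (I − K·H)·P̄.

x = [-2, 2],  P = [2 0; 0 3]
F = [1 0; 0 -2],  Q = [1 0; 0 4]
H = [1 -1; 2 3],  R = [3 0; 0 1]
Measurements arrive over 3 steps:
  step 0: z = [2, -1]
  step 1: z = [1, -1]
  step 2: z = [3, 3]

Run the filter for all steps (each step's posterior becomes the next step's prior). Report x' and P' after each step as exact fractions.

step 0: x̄ = F·x = [-2, -4]
step 0: P̄ = F·P·Fᵀ + Q = [3 0; 0 16]
step 0: y = z − H·x̄ = [0, 15]
step 0: S = H·P̄·Hᵀ + R = [22 -42; -42 157]
step 0: K = P̄·Hᵀ·S⁻¹ = [723/1690 129/845; -248/845 192/845]
step 0: x' = x̄ + K·y = [49/169, -100/169]
step 0: P' = (I − K·H)·P̄ = [1353/1690 -408/845; -408/845 336/845]
step 1: x̄ = F·x = [49/169, 200/169]
step 1: P̄ = F·P·Fᵀ + Q = [3043/1690 816/845; 816/845 4724/845]
step 1: y = z − H·x̄ = [320/169, -867/169]
step 1: S = H·P̄·Hᵀ + R = [14297/1690 -10313/845; -10313/845 59239/845]
step 1: K = P̄·Hᵀ·S⁻¹ = [232951/750561 110126/750561; -23168/107223 24572/107223]
step 1: x' = x̄ + K·y = [93743/750561, -43036/107223]
step 1: P' = (I − K·H)·P̄ = [441337/750561 -36788/107223; -36788/107223 32716/107223]
step 2: x̄ = F·x = [93743/750561, 86072/107223]
step 2: P̄ = F·P·Fᵀ + Q = [1191898/750561 73576/107223; 73576/107223 559756/107223]
step 2: y = z − H·x̄ = [920148/250187, 256685/750561]
step 2: S = H·P̄·Hᵀ + R = [2110603/250187 -2952016/250187; -2952016/250187 46963165/750561]
step 2: K = P̄·Hᵀ·S⁻¹ = [88709946/291691421 41131036/291691421; -62091980/291691421 67699180/291691421]
step 2: x' = x̄ + K·y = [376758967/291691421, 28939924/291691421]
step 2: P' = (I − K·H)·P̄ = [167904110/291691421 -98225728/291691421; -98225728/291691421 88050212/291691421]

step 0: x' = [49/169, -100/169], P' = [1353/1690 -408/845; -408/845 336/845]
step 1: x' = [93743/750561, -43036/107223], P' = [441337/750561 -36788/107223; -36788/107223 32716/107223]
step 2: x' = [376758967/291691421, 28939924/291691421], P' = [167904110/291691421 -98225728/291691421; -98225728/291691421 88050212/291691421]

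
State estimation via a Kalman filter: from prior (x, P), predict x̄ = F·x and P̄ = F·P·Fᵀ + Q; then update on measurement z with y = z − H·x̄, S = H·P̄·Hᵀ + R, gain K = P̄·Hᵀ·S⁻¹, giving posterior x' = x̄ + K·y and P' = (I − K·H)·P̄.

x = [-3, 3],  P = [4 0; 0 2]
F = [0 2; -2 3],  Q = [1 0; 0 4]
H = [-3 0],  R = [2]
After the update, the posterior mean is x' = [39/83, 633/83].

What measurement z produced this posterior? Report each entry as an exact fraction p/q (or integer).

x̄ = F·x = [6, 15]
P̄ = F·P·Fᵀ + Q = [9 12; 12 38]
S = H·P̄·Hᵀ + R = [83]
K = P̄·Hᵀ·S⁻¹ = [-27/83; -36/83]
x' − x̄ = [-459/83, -612/83] = K·y
y = (KᵀK)⁻¹·Kᵀ·(x' − x̄) = [17]
z = y + H·x̄ = [17] + [-18] = [-1]

z = [-1]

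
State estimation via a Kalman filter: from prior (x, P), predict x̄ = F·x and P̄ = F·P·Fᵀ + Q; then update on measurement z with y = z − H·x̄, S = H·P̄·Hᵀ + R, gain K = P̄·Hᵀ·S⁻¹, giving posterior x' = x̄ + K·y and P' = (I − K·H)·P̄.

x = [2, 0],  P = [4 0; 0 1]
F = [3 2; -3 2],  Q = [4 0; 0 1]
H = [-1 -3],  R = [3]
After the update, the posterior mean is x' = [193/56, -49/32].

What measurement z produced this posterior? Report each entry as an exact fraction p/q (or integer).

z = [1]

x̄ = F·x = [6, -6]
P̄ = F·P·Fᵀ + Q = [44 -32; -32 41]
S = H·P̄·Hᵀ + R = [224]
K = P̄·Hᵀ·S⁻¹ = [13/56; -13/32]
x' − x̄ = [-143/56, 143/32] = K·y
y = (KᵀK)⁻¹·Kᵀ·(x' − x̄) = [-11]
z = y + H·x̄ = [-11] + [12] = [1]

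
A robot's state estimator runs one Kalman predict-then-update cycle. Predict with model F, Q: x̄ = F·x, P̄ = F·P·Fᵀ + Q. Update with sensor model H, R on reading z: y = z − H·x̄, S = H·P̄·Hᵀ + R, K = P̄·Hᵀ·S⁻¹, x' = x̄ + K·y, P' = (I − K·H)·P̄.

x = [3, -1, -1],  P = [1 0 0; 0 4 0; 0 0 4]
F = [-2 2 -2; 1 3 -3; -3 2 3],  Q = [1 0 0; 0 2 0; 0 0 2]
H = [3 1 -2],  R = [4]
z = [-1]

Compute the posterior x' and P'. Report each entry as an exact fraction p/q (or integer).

x̄ = F·x = [-6, 3, -14]
P̄ = F·P·Fᵀ + Q = [37 46 -2; 46 75 -15; -2 -15 63]
y = z − H·x̄ = [-14]
S = H·P̄·Hᵀ + R = [1024]
K = P̄·Hᵀ·S⁻¹ = [161/1024; 243/1024; -147/1024]
x' = x̄ + K·y = [-4199/512, -165/512, -6139/512]
P' = (I − K·H)·P̄ = [11967/1024 7981/1024 21619/1024; 7981/1024 17751/1024 20361/1024; 21619/1024 20361/1024 42903/1024]

x' = [-4199/512, -165/512, -6139/512]
P' = [11967/1024 7981/1024 21619/1024; 7981/1024 17751/1024 20361/1024; 21619/1024 20361/1024 42903/1024]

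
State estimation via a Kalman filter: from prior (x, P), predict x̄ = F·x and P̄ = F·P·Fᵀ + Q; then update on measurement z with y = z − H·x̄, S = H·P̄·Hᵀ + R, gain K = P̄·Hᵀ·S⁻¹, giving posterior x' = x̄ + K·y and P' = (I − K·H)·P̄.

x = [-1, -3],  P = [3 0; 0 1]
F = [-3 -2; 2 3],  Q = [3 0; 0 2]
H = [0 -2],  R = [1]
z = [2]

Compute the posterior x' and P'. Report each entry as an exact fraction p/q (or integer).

x' = [-41/31, -103/93]
P' = [286/31 -8/31; -8/31 23/93]

x̄ = F·x = [9, -11]
P̄ = F·P·Fᵀ + Q = [34 -24; -24 23]
y = z − H·x̄ = [-20]
S = H·P̄·Hᵀ + R = [93]
K = P̄·Hᵀ·S⁻¹ = [16/31; -46/93]
x' = x̄ + K·y = [-41/31, -103/93]
P' = (I − K·H)·P̄ = [286/31 -8/31; -8/31 23/93]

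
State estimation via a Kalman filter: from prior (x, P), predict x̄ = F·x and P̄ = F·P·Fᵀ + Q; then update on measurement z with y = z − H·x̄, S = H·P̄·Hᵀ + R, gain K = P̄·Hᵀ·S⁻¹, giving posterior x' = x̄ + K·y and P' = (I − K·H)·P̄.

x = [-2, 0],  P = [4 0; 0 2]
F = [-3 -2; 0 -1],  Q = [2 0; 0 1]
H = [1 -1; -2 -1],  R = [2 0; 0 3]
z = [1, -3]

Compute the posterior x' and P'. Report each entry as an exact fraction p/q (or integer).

x̄ = F·x = [6, 0]
P̄ = F·P·Fᵀ + Q = [46 4; 4 3]
y = z − H·x̄ = [-5, 9]
S = H·P̄·Hᵀ + R = [43 -85; -85 206]
K = P̄·Hᵀ·S⁻¹ = [492/1633 -558/1633; -729/1633 -388/1633]
x' = x̄ + K·y = [2316/1633, 153/1633]
P' = (I − K·H)·P̄ = [886/1633 -98/1633; -98/1633 1360/1633]

x' = [2316/1633, 153/1633]
P' = [886/1633 -98/1633; -98/1633 1360/1633]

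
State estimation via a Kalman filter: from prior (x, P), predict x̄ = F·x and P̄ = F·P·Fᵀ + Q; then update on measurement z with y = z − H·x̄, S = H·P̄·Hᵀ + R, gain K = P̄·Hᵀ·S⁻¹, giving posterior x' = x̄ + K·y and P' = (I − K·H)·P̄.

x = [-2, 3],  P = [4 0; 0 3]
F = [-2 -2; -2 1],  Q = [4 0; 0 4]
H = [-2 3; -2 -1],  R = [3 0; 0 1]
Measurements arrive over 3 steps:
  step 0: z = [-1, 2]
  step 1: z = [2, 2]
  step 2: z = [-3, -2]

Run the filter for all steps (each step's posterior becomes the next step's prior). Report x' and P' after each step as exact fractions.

step 0: x' = [-27248/41495, -5382/8299], P' = [7728/41495 6/8299; 6/8299 2049/8299]
step 1: x' = [-72942028/82276657, 2010022/82276657], P' = [14937744/82276657 31446/82276657; 31446/82276657 19585595/82276657]
step 2: x' = [36687290298/32152821115, -4913935459/32152821115], P' = [29178274992/160764105575 61928034/160764105575; 61928034/160764105575 38259512693/160764105575]

step 0: x̄ = F·x = [-2, 7]
step 0: P̄ = F·P·Fᵀ + Q = [32 10; 10 23]
step 0: y = z − H·x̄ = [-26, 5]
step 0: S = H·P̄·Hᵀ + R = [218 19; 19 192]
step 0: K = P̄·Hᵀ·S⁻¹ = [-5122/41495 -15486/41495; 2045/8299 -2061/8299]
step 0: x' = x̄ + K·y = [-27248/41495, -5382/8299]
step 0: P' = (I − K·H)·P̄ = [7728/41495 6/8299; 6/8299 2049/8299]
step 1: x̄ = F·x = [108316/41495, 27586/41495]
step 1: P̄ = F·P·Fᵀ + Q = [238112/41495 10482/41495; 10482/41495 207017/41495]
step 1: y = z − H·x̄ = [216864/41495, 327208/41495]
step 1: S = H·P̄·Hᵀ + R = [2814302/41495 289469/41495; 289469/41495 1242888/41495]
step 1: K = P̄·Hᵀ·S⁻¹ = [-9927050/82276657 -29906934/82276657; 19564631/82276657 -19648487/82276657]
step 1: x' = x̄ + K·y = [-72942028/82276657, 2010022/82276657]
step 1: P' = (I − K·H)·P̄ = [14937744/82276657 31446/82276657; 31446/82276657 19585595/82276657]
step 2: x̄ = F·x = [141864012/82276657, 147894078/82276657]
step 2: P̄ = F·P·Fᵀ + Q = [467451552/82276657 20642678/82276657; 20642678/82276657 408317415/82276657]
step 2: y = z − H·x̄ = [-406784181/82276657, 267068788/82276657]
step 2: S = H·P̄·Hᵀ + R = [5543780778/82276657 562283251/82276657; 562283251/82276657 2442970992/82276657]
step 2: K = P̄·Hᵀ·S⁻¹ = [-19390255294/160764105575 -58418478018/160764105575; 38218227337/160764105575 -38383368761/160764105575]
step 2: x' = x̄ + K·y = [36687290298/32152821115, -4913935459/32152821115]
step 2: P' = (I − K·H)·P̄ = [29178274992/160764105575 61928034/160764105575; 61928034/160764105575 38259512693/160764105575]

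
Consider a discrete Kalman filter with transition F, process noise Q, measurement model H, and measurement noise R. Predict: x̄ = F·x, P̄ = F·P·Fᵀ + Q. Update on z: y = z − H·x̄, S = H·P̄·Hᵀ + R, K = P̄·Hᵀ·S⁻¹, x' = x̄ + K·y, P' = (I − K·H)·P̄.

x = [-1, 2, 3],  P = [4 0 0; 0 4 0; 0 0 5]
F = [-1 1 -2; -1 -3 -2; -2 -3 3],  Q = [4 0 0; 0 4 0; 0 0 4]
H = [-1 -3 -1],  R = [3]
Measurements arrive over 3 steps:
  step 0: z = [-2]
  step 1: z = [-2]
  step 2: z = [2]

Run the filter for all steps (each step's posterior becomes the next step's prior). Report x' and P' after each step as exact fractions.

step 0: x̄ = F·x = [-3, -11, 5]
step 0: P̄ = F·P·Fᵀ + Q = [32 12 -34; 12 64 14; -34 14 101]
step 0: y = z − H·x̄ = [-33]
step 0: S = H·P̄·Hᵀ + R = [800]
step 0: K = P̄·Hᵀ·S⁻¹ = [-17/400; -109/400; -109/800]
step 0: x' = x̄ + K·y = [-639/400, -803/400, 7597/800]
step 0: P' = (I − K·H)·P̄ = [6111/200 547/200 -15453/400; 547/200 919/200 -6281/400; -15453/400 -6281/400 68919/800]
step 1: x̄ = F·x = [-7761/400, -4549/400, 6033/160]
step 1: P̄ = F·P·Fᵀ + Q = [57311/200 29899/200 -51743/80; 29899/200 18791/200 -30507/80; -51743/80 -30507/80 55103/32]
step 1: y = z − H·x̄ = [-14251/800]
step 1: S = H·P̄·Hᵀ + R = [137991/800]
step 1: K = P̄·Hᵀ·S⁻¹ = [-3362/6571; -40018/137991; 18355/45997]
step 1: x' = x̄ + K·y = [-67604/6571, -856432/137991, 1407403/45997]
step 1: P' = (I − K·H)·P̄ = [1586248/6571 814156/6571 -4018630/6571; 814156/6571 10963144/137991 -16622218/45997; -4018630/6571 -16622218/45997 77941999/45997]
step 2: x̄ = F·x = [-7881166/137991, -1485146/45997, 6025097/45997]
step 2: P̄ = F·P·Fᵀ + Q = [807837448/137991 144296260/45997 -628438946/45997; 144296260/45997 78151448/45997 -339527018/45997; -628438946/45997 -339527018/45997 1484120303/45997]
step 2: y = z − H·x̄ = [-2896207/137991]
step 2: S = H·P̄·Hᵀ + R = [85914106/137991]
step 2: K = P̄·Hᵀ·S⁻¹ = [-110593475/42957053; -58835379/42957053; 488699091/85914106]
step 2: x' = x̄ + K·y = [-132255503/42957053, -152133471/42957053, 996794999/85914106]
step 2: P' = (I − K·H)·P̄ = [74211235834/42957053 40451973190/42957053 -195235374979/42957053; 40451973190/42957053 22814995450/42957053 -108720453403/42957053; -195235374979/42957053 -108720453403/42957053 1041327373103/85914106]

step 0: x' = [-639/400, -803/400, 7597/800], P' = [6111/200 547/200 -15453/400; 547/200 919/200 -6281/400; -15453/400 -6281/400 68919/800]
step 1: x' = [-67604/6571, -856432/137991, 1407403/45997], P' = [1586248/6571 814156/6571 -4018630/6571; 814156/6571 10963144/137991 -16622218/45997; -4018630/6571 -16622218/45997 77941999/45997]
step 2: x' = [-132255503/42957053, -152133471/42957053, 996794999/85914106], P' = [74211235834/42957053 40451973190/42957053 -195235374979/42957053; 40451973190/42957053 22814995450/42957053 -108720453403/42957053; -195235374979/42957053 -108720453403/42957053 1041327373103/85914106]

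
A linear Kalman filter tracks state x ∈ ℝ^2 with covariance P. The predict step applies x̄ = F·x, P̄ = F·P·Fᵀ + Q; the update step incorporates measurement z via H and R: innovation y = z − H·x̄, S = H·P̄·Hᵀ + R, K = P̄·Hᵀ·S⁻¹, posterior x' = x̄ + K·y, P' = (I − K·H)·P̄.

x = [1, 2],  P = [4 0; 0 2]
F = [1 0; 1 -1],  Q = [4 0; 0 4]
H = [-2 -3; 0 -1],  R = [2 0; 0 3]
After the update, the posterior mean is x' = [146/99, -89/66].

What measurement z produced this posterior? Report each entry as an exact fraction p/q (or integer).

z = [1, 2]

x̄ = F·x = [1, -1]
P̄ = F·P·Fᵀ + Q = [8 4; 4 10]
S = H·P̄·Hᵀ + R = [172 38; 38 13]
K = P̄·Hᵀ·S⁻¹ = [-53/198 47/99; -19/132 -23/66]
x' − x̄ = [47/99, -23/66] = K·y
y = (KᵀK)⁻¹·Kᵀ·(x' − x̄) = [0, 1]
z = y + H·x̄ = [0, 1] + [1, 1] = [1, 2]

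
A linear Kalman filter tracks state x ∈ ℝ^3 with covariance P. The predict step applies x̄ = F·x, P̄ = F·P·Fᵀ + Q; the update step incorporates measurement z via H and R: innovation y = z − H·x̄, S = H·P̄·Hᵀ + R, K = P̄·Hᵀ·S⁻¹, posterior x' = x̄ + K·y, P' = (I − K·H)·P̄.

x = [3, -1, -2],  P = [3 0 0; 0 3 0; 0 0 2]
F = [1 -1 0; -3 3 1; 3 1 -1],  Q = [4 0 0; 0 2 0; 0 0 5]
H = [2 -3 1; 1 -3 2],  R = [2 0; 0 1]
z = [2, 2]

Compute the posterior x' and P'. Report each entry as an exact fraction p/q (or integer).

x' = [-3404/35789, -22986/35789, 5112/35789]
P' = [82034/35789 67830/35789 57726/35789; 67830/35789 86558/35789 98066/35789; 57726/35789 98066/35789 131660/35789]

x̄ = F·x = [4, -14, 10]
P̄ = F·P·Fᵀ + Q = [10 -18 6; -18 58 -20; 6 -20 37]
y = z − H·x̄ = [-58, -64]
S = H·P̄·Hᵀ + R = [961 988; 988 1053]
K = P̄·Hᵀ·S⁻¹ = [704/2753 -6004/35789; -998/2753 4288/35789; -1811/2753 26848/35789]
x' = x̄ + K·y = [-3404/35789, -22986/35789, 5112/35789]
P' = (I − K·H)·P̄ = [82034/35789 67830/35789 57726/35789; 67830/35789 86558/35789 98066/35789; 57726/35789 98066/35789 131660/35789]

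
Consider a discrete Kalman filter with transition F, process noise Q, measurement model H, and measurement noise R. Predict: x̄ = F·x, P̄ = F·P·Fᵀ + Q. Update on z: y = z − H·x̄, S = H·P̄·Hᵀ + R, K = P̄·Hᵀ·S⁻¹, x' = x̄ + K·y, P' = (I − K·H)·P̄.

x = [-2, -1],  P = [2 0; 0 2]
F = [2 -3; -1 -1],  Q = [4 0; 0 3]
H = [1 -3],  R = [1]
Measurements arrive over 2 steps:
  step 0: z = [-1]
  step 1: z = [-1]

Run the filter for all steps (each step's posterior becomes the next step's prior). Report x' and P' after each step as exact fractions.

step 0: x' = [67/41, 75/82], P' = [942/41 310/41; 310/41 213/82]
step 1: x' = [-32211/24862, -2575/24862], P' = [116015/24862 37027/24862; 37027/24862 7276/12431]

step 0: x̄ = F·x = [-1, 3]
step 0: P̄ = F·P·Fᵀ + Q = [30 2; 2 7]
step 0: y = z − H·x̄ = [9]
step 0: S = H·P̄·Hᵀ + R = [82]
step 0: K = P̄·Hᵀ·S⁻¹ = [12/41; -19/82]
step 0: x' = x̄ + K·y = [67/41, 75/82]
step 0: P' = (I − K·H)·P̄ = [942/41 310/41; 310/41 213/82]
step 1: x̄ = F·x = [43/82, -209/82]
step 1: P̄ = F·P·Fᵀ + Q = [2341/82 -2509/82; -2509/82 3583/82]
step 1: y = z − H·x̄ = [-376/41]
step 1: S = H·P̄·Hᵀ + R = [24862/41]
step 1: K = P̄·Hᵀ·S⁻¹ = [2467/12431; -6629/24862]
step 1: x' = x̄ + K·y = [-32211/24862, -2575/24862]
step 1: P' = (I − K·H)·P̄ = [116015/24862 37027/24862; 37027/24862 7276/12431]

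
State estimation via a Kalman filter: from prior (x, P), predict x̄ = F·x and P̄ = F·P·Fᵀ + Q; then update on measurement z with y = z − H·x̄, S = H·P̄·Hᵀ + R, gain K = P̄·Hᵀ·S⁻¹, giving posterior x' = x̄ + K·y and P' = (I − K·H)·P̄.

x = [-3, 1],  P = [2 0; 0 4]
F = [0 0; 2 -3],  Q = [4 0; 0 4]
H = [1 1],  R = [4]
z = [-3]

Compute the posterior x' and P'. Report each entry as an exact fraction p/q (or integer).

x' = [3/7, -27/7]
P' = [26/7 -24/7; -24/7 48/7]

x̄ = F·x = [0, -9]
P̄ = F·P·Fᵀ + Q = [4 0; 0 48]
y = z − H·x̄ = [6]
S = H·P̄·Hᵀ + R = [56]
K = P̄·Hᵀ·S⁻¹ = [1/14; 6/7]
x' = x̄ + K·y = [3/7, -27/7]
P' = (I − K·H)·P̄ = [26/7 -24/7; -24/7 48/7]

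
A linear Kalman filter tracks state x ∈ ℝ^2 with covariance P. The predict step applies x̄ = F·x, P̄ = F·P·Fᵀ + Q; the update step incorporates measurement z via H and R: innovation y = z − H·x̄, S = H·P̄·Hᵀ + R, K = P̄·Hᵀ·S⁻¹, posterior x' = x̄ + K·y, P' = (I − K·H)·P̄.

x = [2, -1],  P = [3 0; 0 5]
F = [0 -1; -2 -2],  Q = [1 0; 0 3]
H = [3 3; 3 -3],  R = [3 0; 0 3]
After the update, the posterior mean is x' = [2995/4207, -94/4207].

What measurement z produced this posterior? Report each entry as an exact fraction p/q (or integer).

z = [2, 2]

x̄ = F·x = [1, -2]
P̄ = F·P·Fᵀ + Q = [6 10; 10 35]
S = H·P̄·Hᵀ + R = [552 -261; -261 192]
K = P̄·Hᵀ·S⁻¹ = [676/4207 656/4207; 705/4207 -685/4207]
x' − x̄ = [-1212/4207, 8320/4207] = K·y
y = (KᵀK)⁻¹·Kᵀ·(x' − x̄) = [5, -7]
z = y + H·x̄ = [5, -7] + [-3, 9] = [2, 2]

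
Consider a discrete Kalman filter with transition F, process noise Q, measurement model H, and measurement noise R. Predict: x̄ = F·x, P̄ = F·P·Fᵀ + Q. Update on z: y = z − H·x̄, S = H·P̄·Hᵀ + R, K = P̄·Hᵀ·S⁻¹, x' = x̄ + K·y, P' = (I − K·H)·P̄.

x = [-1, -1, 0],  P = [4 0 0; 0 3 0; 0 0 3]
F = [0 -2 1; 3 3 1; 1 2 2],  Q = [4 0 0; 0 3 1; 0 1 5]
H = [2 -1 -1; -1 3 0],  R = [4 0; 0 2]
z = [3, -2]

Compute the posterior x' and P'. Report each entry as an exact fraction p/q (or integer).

x' = [32856/30791, -10542/30791, -11775/30791]
P' = [171081/30791 60889/30791 228073/30791; 60889/30791 28275/30791 77015/30791; 228073/30791 77015/30791 400671/30791]

x̄ = F·x = [2, -6, -3]
P̄ = F·P·Fᵀ + Q = [19 -15 -6; -15 69 37; -6 37 33]
y = z − H·x̄ = [-10, 18]
S = H·P̄·Hᵀ + R = [340 -467; -467 732]
K = P̄·Hᵀ·S⁻¹ = [13300/30791 5793/30791; 4122/30791 11968/30791; -5385/30791 1486/30791]
x' = x̄ + K·y = [32856/30791, -10542/30791, -11775/30791]
P' = (I − K·H)·P̄ = [171081/30791 60889/30791 228073/30791; 60889/30791 28275/30791 77015/30791; 228073/30791 77015/30791 400671/30791]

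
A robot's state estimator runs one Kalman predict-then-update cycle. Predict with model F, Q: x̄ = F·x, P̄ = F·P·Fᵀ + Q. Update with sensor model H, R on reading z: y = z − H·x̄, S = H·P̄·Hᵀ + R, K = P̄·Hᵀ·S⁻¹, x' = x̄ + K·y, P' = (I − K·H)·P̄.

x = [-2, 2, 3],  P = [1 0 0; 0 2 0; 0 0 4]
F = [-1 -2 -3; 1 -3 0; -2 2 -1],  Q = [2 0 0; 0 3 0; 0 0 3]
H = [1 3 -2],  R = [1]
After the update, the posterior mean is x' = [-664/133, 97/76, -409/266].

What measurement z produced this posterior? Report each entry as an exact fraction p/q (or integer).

x̄ = F·x = [-11, -8, 5]
P̄ = F·P·Fᵀ + Q = [47 11 6; 11 22 -14; 6 -14 19]
S = H·P̄·Hᵀ + R = [532]
K = P̄·Hᵀ·S⁻¹ = [17/133; 15/76; -37/266]
x' − x̄ = [799/133, 705/76, -1739/266] = K·y
y = (KᵀK)⁻¹·Kᵀ·(x' − x̄) = [47]
z = y + H·x̄ = [47] + [-45] = [2]

z = [2]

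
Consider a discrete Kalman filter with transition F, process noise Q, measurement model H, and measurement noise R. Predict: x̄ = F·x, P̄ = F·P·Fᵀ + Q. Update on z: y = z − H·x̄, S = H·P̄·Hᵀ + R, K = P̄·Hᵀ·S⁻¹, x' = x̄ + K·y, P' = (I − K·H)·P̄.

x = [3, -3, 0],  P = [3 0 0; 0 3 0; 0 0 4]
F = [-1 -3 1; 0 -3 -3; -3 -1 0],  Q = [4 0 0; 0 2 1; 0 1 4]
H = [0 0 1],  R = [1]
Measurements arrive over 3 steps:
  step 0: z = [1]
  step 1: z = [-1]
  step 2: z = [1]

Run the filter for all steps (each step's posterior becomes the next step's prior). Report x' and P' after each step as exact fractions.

step 0: x' = [48/5, 11, 4/5], P' = [1006/35 69/7 18/35; 69/7 435/7 2/7; 18/35 2/7 34/35]
step 1: x' = [-30784/6737, -47264/6737, -7416/6737], P' = [3974043/13474 4297705/13474 12929/13474; 4297705/13474 4973847/13474 9857/13474; 12929/13474 9857/13474 13439/13474]
step 2: x' = [128202014/33296917, 280572858/33296917, 33429796/33296917], P' = [6945196947/66593834 3433251371/33296917 34886038/33296917; 3433251371/33296917 4176321666/33296917 26880146/33296917; 34886038/33296917 26880146/33296917 33290180/33296917]

step 0: x̄ = F·x = [6, 9, -6]
step 0: P̄ = F·P·Fᵀ + Q = [38 15 18; 15 65 10; 18 10 34]
step 0: y = z − H·x̄ = [7]
step 0: S = H·P̄·Hᵀ + R = [35]
step 0: K = P̄·Hᵀ·S⁻¹ = [18/35; 2/7; 34/35]
step 0: x' = x̄ + K·y = [48/5, 11, 4/5]
step 0: P' = (I − K·H)·P̄ = [1006/35 69/7 18/35; 69/7 435/7 2/7; 18/35 2/7 34/35]
step 1: x̄ = F·x = [-209/5, -177/5, -199/5]
step 1: P̄ = F·P·Fᵀ + Q = [3247/5 2946/5 1847/5; 2946/5 20131/35 9857/35; 1847/5 9857/35 13439/35]
step 1: y = z − H·x̄ = [194/5]
step 1: S = H·P̄·Hᵀ + R = [13474/35]
step 1: K = P̄·Hᵀ·S⁻¹ = [12929/13474; 9857/13474; 13439/13474]
step 1: x' = x̄ + K·y = [-30784/6737, -47264/6737, -7416/6737]
step 1: P' = (I − K·H)·P̄ = [3974043/13474 4297705/13474 12929/13474; 4297705/13474 4973847/13474 9857/13474; 12929/13474 9857/13474 13439/13474]
step 2: x̄ = F·x = [165160/6737, 164040/6737, 139616/6737]
step 2: P̄ = F·P·Fᵀ + Q = [74507231/13474 28857675/6737 34886038/6737; 28857675/6737 22544974/6737 26880146/6737; 34886038/6737 26880146/6737 33290180/6737]
step 2: y = z − H·x̄ = [-132879/6737]
step 2: S = H·P̄·Hᵀ + R = [33296917/6737]
step 2: K = P̄·Hᵀ·S⁻¹ = [34886038/33296917; 26880146/33296917; 33290180/33296917]
step 2: x' = x̄ + K·y = [128202014/33296917, 280572858/33296917, 33429796/33296917]
step 2: P' = (I − K·H)·P̄ = [6945196947/66593834 3433251371/33296917 34886038/33296917; 3433251371/33296917 4176321666/33296917 26880146/33296917; 34886038/33296917 26880146/33296917 33290180/33296917]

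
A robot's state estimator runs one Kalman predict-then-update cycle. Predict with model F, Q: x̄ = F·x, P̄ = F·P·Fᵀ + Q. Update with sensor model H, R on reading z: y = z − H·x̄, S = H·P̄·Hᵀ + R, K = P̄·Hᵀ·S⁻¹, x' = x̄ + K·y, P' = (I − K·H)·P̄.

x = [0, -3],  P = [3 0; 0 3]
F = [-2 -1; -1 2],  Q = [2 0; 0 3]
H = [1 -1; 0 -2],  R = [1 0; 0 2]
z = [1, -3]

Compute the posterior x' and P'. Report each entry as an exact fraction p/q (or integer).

x' = [805/342, 25/19]
P' = [935/684 17/38; 17/38 9/19]

x̄ = F·x = [3, -6]
P̄ = F·P·Fᵀ + Q = [17 0; 0 18]
y = z − H·x̄ = [-8, -15]
S = H·P̄·Hᵀ + R = [36 36; 36 74]
K = P̄·Hᵀ·S⁻¹ = [629/684 -17/38; -1/38 -9/19]
x' = x̄ + K·y = [805/342, 25/19]
P' = (I − K·H)·P̄ = [935/684 17/38; 17/38 9/19]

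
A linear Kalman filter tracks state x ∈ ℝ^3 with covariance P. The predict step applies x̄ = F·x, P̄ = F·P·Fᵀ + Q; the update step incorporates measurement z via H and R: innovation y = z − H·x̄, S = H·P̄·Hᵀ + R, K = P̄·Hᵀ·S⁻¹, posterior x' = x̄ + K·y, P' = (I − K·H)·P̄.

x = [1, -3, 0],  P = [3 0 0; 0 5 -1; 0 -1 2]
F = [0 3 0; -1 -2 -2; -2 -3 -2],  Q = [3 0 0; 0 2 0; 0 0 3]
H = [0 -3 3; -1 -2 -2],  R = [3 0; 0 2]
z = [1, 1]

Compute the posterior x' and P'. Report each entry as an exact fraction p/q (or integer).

x̄ = F·x = [-9, 5, 7]
P̄ = F·P·Fᵀ + Q = [48 -24 -39; -24 25 34; -39 34 56]
y = z − H·x̄ = [-5, 16]
S = H·P̄·Hᵀ + R = [120 -141; -141 394]
K = P̄·Hᵀ·S⁻¹ = [-2244/9133 1005/9133; -872/9133 -2491/9133; 2041/9133 -2538/9133]
x' = x̄ + K·y = [-54897/9133, 10169/9133, 13118/9133]
P' = (I − K·H)·P̄ = [259014/9133 -64134/9133 -66378/9133; -64134/9133 17715/9133 16843/9133; -66378/9133 16843/9133 18884/9133]

x' = [-54897/9133, 10169/9133, 13118/9133]
P' = [259014/9133 -64134/9133 -66378/9133; -64134/9133 17715/9133 16843/9133; -66378/9133 16843/9133 18884/9133]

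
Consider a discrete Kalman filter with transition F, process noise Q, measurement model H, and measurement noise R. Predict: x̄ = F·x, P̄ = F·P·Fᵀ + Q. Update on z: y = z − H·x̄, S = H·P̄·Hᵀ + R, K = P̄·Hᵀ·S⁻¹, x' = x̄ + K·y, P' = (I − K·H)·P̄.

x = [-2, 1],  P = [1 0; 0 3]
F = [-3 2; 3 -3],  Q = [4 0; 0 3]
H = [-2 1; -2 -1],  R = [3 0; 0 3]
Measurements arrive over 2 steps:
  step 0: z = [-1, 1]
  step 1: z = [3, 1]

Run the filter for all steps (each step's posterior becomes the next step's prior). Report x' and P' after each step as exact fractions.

step 0: x' = [8/59, -1489/1593], P' = [21/59 -3/59; -3/59 695/531]
step 1: x' = [-126586/126621, 441865/379863], P' = [4975/14069 -2092/42207; -2092/42207 161419/126621]

step 0: x̄ = F·x = [8, -9]
step 0: P̄ = F·P·Fᵀ + Q = [25 -27; -27 39]
step 0: y = z − H·x̄ = [24, 8]
step 0: S = H·P̄·Hᵀ + R = [250 61; 61 34]
step 0: K = P̄·Hᵀ·S⁻¹ = [-15/59 -13/59; 749/1593 -641/1593]
step 0: x' = x̄ + K·y = [8/59, -1489/1593]
step 0: P' = (I − K·H)·P̄ = [21/59 -3/59; -3/59 695/531]
step 1: x̄ = F·x = [-3626/1593, 1705/531]
step 1: P̄ = F·P·Fᵀ + Q = [6929/531 -2092/177; -2092/177 1115/59]
step 1: y = z − H·x̄ = [-7588/1593, -544/1593]
step 1: S = H·P̄·Hᵀ + R = [64448/531 17681/531; 17681/531 14240/531]
step 1: K = P̄·Hᵀ·S⁻¹ = [-31942/126621 -27758/126621; 173971/379863 -148867/379863]
step 1: x' = x̄ + K·y = [-126586/126621, 441865/379863]
step 1: P' = (I − K·H)·P̄ = [4975/14069 -2092/42207; -2092/42207 161419/126621]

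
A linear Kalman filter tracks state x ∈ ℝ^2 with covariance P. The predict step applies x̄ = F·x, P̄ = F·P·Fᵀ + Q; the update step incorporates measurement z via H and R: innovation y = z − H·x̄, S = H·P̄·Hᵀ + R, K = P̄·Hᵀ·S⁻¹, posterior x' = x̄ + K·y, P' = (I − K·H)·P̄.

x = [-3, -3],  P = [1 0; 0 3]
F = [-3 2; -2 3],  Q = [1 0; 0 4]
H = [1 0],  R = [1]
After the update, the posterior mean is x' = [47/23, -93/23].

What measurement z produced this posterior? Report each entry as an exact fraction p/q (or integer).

z = [2]

x̄ = F·x = [3, -3]
P̄ = F·P·Fᵀ + Q = [22 24; 24 35]
S = H·P̄·Hᵀ + R = [23]
K = P̄·Hᵀ·S⁻¹ = [22/23; 24/23]
x' − x̄ = [-22/23, -24/23] = K·y
y = (KᵀK)⁻¹·Kᵀ·(x' − x̄) = [-1]
z = y + H·x̄ = [-1] + [3] = [2]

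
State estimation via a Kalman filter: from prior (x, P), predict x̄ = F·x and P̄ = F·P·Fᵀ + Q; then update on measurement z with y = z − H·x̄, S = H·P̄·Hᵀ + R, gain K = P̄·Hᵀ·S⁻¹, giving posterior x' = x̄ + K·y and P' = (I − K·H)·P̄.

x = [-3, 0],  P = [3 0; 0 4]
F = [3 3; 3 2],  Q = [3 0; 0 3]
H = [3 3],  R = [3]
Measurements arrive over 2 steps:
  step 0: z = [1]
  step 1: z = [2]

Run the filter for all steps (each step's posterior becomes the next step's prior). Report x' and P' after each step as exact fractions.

step 0: x' = [648/643, -452/643], P' = [1371/643 -1254/643; -1254/643 1351/643]
step 1: x' = [210/3589, 11513/17945], P' = [7455/3589 -6906/3589; -6906/3589 75319/35890]

step 0: x̄ = F·x = [-9, -9]
step 0: P̄ = F·P·Fᵀ + Q = [66 51; 51 46]
step 0: y = z − H·x̄ = [55]
step 0: S = H·P̄·Hᵀ + R = [1929]
step 0: K = P̄·Hᵀ·S⁻¹ = [117/643; 97/643]
step 0: x' = x̄ + K·y = [648/643, -452/643]
step 0: P' = (I − K·H)·P̄ = [1371/643 -1254/643; -1254/643 1351/643]
step 1: x̄ = F·x = [588/643, 1040/643]
step 1: P̄ = F·P·Fᵀ + Q = [3855/643 1635/643; 1635/643 4624/643]
step 1: y = z − H·x̄ = [-3598/643]
step 1: S = H·P̄·Hᵀ + R = [107670/643]
step 1: K = P̄·Hᵀ·S⁻¹ = [549/3589; 6259/35890]
step 1: x' = x̄ + K·y = [210/3589, 11513/17945]
step 1: P' = (I − K·H)·P̄ = [7455/3589 -6906/3589; -6906/3589 75319/35890]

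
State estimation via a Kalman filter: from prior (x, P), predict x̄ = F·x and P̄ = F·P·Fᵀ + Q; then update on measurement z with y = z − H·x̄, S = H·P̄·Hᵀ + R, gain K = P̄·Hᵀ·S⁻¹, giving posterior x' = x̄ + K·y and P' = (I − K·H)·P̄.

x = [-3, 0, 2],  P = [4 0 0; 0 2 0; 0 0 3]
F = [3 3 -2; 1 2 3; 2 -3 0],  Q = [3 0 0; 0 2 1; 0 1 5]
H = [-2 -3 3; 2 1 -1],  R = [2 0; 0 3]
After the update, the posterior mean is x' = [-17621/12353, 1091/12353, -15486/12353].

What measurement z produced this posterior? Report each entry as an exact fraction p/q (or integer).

x̄ = F·x = [-13, 3, -6]
P̄ = F·P·Fᵀ + Q = [69 6 6; 6 41 -3; 6 -3 39]
S = H·P̄·Hᵀ + R = [1052 -534; -534 365]
K = P̄·Hᵀ·S⁻¹ = [11661/49412 17871/24706; -2832/12353 -2248/12353; 12795/49412 7329/24706]
x' − x̄ = [142968/12353, -35968/12353, 58632/12353] = K·y
y = (KᵀK)⁻¹·Kᵀ·(x' − x̄) = [0, 16]
z = y + H·x̄ = [0, 16] + [-1, -17] = [-1, -1]

z = [-1, -1]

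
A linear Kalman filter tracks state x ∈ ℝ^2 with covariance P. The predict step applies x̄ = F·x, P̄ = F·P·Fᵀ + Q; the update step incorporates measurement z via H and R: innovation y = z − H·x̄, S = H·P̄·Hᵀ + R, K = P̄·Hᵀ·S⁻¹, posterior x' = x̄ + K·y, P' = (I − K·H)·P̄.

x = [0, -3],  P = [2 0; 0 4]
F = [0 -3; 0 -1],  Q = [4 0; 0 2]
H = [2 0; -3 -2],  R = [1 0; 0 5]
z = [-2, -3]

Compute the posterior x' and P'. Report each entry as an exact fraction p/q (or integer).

x̄ = F·x = [9, 3]
P̄ = F·P·Fᵀ + Q = [40 12; 12 6]
y = z − H·x̄ = [-20, 30]
S = H·P̄·Hᵀ + R = [161 -288; -288 533]
K = P̄·Hᵀ·S⁻¹ = [1168/2869 -144/2869; -1032/2869 -816/2869]
x' = x̄ + K·y = [-1859/2869, 4767/2869]
P' = (I − K·H)·P̄ = [584/2869 -516/2869; -516/2869 2814/2869]

x' = [-1859/2869, 4767/2869]
P' = [584/2869 -516/2869; -516/2869 2814/2869]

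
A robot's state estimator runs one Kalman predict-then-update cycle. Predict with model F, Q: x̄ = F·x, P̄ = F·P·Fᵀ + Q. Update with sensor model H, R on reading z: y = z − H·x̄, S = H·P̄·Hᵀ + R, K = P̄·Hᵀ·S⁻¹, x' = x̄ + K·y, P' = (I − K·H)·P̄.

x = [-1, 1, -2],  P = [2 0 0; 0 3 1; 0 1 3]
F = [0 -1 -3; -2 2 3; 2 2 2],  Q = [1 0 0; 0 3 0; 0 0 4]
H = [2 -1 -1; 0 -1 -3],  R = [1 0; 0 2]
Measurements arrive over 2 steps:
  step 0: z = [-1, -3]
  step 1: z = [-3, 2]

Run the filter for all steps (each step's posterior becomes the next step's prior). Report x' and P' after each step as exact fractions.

step 0: x̄ = F·x = [5, -2, -4]
step 0: P̄ = F·P·Fᵀ + Q = [37 -42 -32; -42 62 32; -32 32 44]
step 0: y = z − H·x̄ = [-17, -17]
step 0: S = H·P̄·Hᵀ + R = [615 598; 598 652]
step 0: K = P̄·Hᵀ·S⁻¹ = [3493/10844 -1817/21688; -5393/10844 4637/21688; 849/5422 -4285/10844]
step 0: x' = x̄ + K·y = [20567/21688, 61157/21688, 603/10844]
step 0: P' = (I − K·H)·P̄ = [9637/10844 22763/10844 -3491/5422; 22763/10844 78697/10844 -13889/5422; -3491/5422 -13889/5422 3029/2711]
step 1: x̄ = F·x = [-64775/21688, 42399/10844, 41465/5422]
step 1: P̄ = F·P·Fᵀ + Q = [31917/10844 -6401/5422 -2875/2711; -6401/5422 15814/2711 14298/2711; -2875/2711 14298/2711 87300/2711]
step 1: y = z − H·x̄ = [39393/2711, 312877/10844]
step 1: S = H·P̄·Hᵀ + R = [190640/2711 358557/2711; 358557/2711 892724/2711]
step 1: K = P̄·Hᵀ·S⁻¹ = [11383375/30708802 -2082638/15354401; -4258896/15354401 700811/15354401; 1180594/15354401 -5224644/15354401]
step 1: x' = x̄ + K·y = [-185945857/122835208, 36738497/30708802, -32331595/30708802]
step 1: P' = (I − K·H)·P̄ = [32068163/61417604 13430953/15354401 -3088559/15354401; 13430953/15354401 47382014/15354401 -16261212/15354401; -3088559/15354401 -16261212/15354401 8903500/15354401]

step 0: x' = [20567/21688, 61157/21688, 603/10844], P' = [9637/10844 22763/10844 -3491/5422; 22763/10844 78697/10844 -13889/5422; -3491/5422 -13889/5422 3029/2711]
step 1: x' = [-185945857/122835208, 36738497/30708802, -32331595/30708802], P' = [32068163/61417604 13430953/15354401 -3088559/15354401; 13430953/15354401 47382014/15354401 -16261212/15354401; -3088559/15354401 -16261212/15354401 8903500/15354401]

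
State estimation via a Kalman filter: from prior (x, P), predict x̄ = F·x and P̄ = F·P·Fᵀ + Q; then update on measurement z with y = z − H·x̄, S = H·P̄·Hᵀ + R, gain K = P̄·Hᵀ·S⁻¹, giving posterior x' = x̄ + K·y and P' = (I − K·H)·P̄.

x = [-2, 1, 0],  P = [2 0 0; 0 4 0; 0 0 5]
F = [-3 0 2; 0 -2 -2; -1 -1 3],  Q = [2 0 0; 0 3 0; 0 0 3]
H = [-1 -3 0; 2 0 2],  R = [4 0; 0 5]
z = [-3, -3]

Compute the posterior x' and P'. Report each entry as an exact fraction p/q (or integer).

x' = [74542/34795, 49329/173975, -124547/34795]
P' = [37832/6959 -62568/34795 -33852/6959; -62568/34795 179604/173975 55868/34795; -33852/6959 55868/34795 38502/6959]

x̄ = F·x = [6, -2, 1]
P̄ = F·P·Fᵀ + Q = [40 -20 36; -20 39 -22; 36 -22 54]
y = z − H·x̄ = [-3, -17]
S = H·P̄·Hᵀ + R = [275 100; 100 669]
K = P̄·Hᵀ·S⁻¹ = [-364/34795 1592/6959; -56493/173975 -536/6959; 414/34795 1860/6959]
x' = x̄ + K·y = [74542/34795, 49329/173975, -124547/34795]
P' = (I − K·H)·P̄ = [37832/6959 -62568/34795 -33852/6959; -62568/34795 179604/173975 55868/34795; -33852/6959 55868/34795 38502/6959]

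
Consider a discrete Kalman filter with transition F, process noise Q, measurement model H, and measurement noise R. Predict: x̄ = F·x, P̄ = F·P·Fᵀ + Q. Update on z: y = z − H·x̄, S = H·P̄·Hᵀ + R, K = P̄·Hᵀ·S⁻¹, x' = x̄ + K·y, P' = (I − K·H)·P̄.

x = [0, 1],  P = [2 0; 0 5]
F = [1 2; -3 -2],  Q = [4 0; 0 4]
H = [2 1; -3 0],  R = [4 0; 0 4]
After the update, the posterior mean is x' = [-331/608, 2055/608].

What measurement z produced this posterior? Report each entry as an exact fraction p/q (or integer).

x̄ = F·x = [2, -2]
P̄ = F·P·Fᵀ + Q = [26 -26; -26 42]
S = H·P̄·Hᵀ + R = [46 -78; -78 238]
K = P̄·Hᵀ·S⁻¹ = [13/608 -195/608; 463/608 351/608]
x' − x̄ = [-1547/608, 3271/608] = K·y
y = (KᵀK)⁻¹·Kᵀ·(x' − x̄) = [1, 8]
z = y + H·x̄ = [1, 8] + [2, -6] = [3, 2]

z = [3, 2]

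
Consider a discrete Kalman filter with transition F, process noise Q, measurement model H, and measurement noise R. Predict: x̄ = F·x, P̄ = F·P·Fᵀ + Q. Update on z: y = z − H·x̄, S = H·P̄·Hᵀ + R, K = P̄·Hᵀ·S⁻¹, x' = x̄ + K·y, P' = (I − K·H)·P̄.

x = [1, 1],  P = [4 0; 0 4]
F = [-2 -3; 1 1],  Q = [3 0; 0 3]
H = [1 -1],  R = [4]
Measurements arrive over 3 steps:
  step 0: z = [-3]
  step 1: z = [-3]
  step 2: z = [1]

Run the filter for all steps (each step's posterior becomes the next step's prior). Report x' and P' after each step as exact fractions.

step 0: x̄ = F·x = [-5, 2]
step 0: P̄ = F·P·Fᵀ + Q = [55 -20; -20 11]
step 0: y = z − H·x̄ = [4]
step 0: S = H·P̄·Hᵀ + R = [110]
step 0: K = P̄·Hᵀ·S⁻¹ = [15/22; -31/110]
step 0: x' = x̄ + K·y = [-25/11, 48/55]
step 0: P' = (I − K·H)·P̄ = [85/22 25/22; 25/22 249/110]
step 1: x̄ = F·x = [106/55, -7/5]
step 1: P̄ = F·P·Fᵀ + Q = [5771/110 -101/5; -101/5 57/5]
step 1: y = z − H·x̄ = [-348/55]
step 1: S = H·P̄·Hᵀ + R = [11909/110]
step 1: K = P̄·Hᵀ·S⁻¹ = [7993/11909; -3476/11909]
step 1: x' = x̄ + K·y = [-27622/11909, 5321/11909]
step 1: P' = (I − K·H)·P̄ = [43989/11909 12017/11909; 12017/11909 25921/11909]
step 2: x̄ = F·x = [39281/11909, -22301/11909]
step 2: P̄ = F·P·Fᵀ + Q = [589176/11909 -225826/11909; -225826/11909 129671/11909]
step 2: y = z − H·x̄ = [-49673/11909]
step 2: S = H·P̄·Hᵀ + R = [1218135/11909]
step 2: K = P̄·Hᵀ·S⁻¹ = [815002/1218135; -118499/406045]
step 2: x' = x̄ + K·y = [618521/1218135, -266102/406045]
step 2: P' = (I − K·H)·P̄ = [4489684/1218135 409892/406045; 409892/406045 883888/406045]

step 0: x' = [-25/11, 48/55], P' = [85/22 25/22; 25/22 249/110]
step 1: x' = [-27622/11909, 5321/11909], P' = [43989/11909 12017/11909; 12017/11909 25921/11909]
step 2: x' = [618521/1218135, -266102/406045], P' = [4489684/1218135 409892/406045; 409892/406045 883888/406045]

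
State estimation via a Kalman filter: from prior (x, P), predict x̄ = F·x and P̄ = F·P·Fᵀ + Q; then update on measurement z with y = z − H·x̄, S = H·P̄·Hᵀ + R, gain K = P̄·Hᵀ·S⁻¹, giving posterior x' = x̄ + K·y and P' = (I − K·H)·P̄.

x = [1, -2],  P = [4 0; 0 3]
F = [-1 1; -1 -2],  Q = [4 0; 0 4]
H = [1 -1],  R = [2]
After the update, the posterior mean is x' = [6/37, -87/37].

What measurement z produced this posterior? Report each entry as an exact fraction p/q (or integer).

x̄ = F·x = [-3, 3]
P̄ = F·P·Fᵀ + Q = [11 -2; -2 20]
S = H·P̄·Hᵀ + R = [37]
K = P̄·Hᵀ·S⁻¹ = [13/37; -22/37]
x' − x̄ = [117/37, -198/37] = K·y
y = (KᵀK)⁻¹·Kᵀ·(x' − x̄) = [9]
z = y + H·x̄ = [9] + [-6] = [3]

z = [3]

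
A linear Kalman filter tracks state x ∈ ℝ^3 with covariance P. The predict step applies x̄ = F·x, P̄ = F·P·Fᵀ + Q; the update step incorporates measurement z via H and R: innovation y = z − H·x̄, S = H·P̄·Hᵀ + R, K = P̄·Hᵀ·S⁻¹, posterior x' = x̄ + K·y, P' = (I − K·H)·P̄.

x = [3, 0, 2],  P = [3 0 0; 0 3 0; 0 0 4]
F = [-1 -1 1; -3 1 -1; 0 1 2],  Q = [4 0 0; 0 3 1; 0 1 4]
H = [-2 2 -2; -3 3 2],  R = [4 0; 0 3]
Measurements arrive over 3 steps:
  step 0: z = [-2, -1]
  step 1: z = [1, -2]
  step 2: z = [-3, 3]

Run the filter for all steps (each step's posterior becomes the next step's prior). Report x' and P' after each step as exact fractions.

step 0: x̄ = F·x = [-1, -11, 4]
step 0: P̄ = F·P·Fᵀ + Q = [14 2 5; 2 37 -4; 5 -4 23]
step 0: y = z − H·x̄ = [26, 21]
step 0: S = H·P̄·Hᵀ + R = [356 208; 208 410]
step 0: K = P̄·Hᵀ·S⁻¹ = [-711/8558 -91/4279; 2951/25674 4577/25674; -1258/4279 1673/8558]
step 0: x' = x̄ + K·y = [-1403/389, -9961/2334, 359/778]
step 0: P' = (I − K·H)·P̄ = [45453/4279 45114/4279 372/4279; 45114/4279 275791/25674 -265/8558; 372/4279 -265/8558 4023/8558]
step 1: x̄ = F·x = [9728/1167, 7108/1167, -7807/2334]
step 1: P̄ = F·P·Fᵀ + Q = [600884/12837 532804/12837 -263003/12837; 532804/12837 605111/12837 -274456/12837; -263003/12837 -274456/12837 423583/25674]
step 1: y = z − H·x̄ = [-1400/1167, 13333/1167]
step 1: S = H·P̄·Hᵀ + R = [1551686/12837 1642/1167; 1642/1167 182884/1167]
step 1: K = P̄·Hᵀ·S⁻¹ = [15530347/60785965 -22204446/60785965; 54575809/121571930 -20552787/121571930; -17629563/60785965 23838043/121571930]
step 1: x' = x̄ + K·y = [1789226/464015, 3360197/928030, -351134/464015]
step 1: P' = (I − K·H)·P̄ = [1110552486/60785965 1109654096/60785965 -31959084/60785965; 1109654096/60785965 2250637167/121571930 -77822643/121571930; -31959084/60785965 -77822643/121571930 56613777/121571930]
step 2: x̄ = F·x = [-7640917/928030, -392523/54590, 18987/9010]
step 2: P̄ = F·P·Fᵀ + Q = [4868370821/60785965 257849159/3575645 -20150771/590155; 257849159/3575645 268182312/3575645 -1168834/34715; -20150771/590155 -1168834/34715 25748441/1180310]
step 2: y = z − H·x̄ = [-80882/92803, -403131/92803]
step 2: S = H·P̄·Hᵀ + R = [1591701790/12157193 -279677738/12157193; -279677738/12157193 2355747632/12157193]
step 2: K = P̄·Hᵀ·S⁻¹ = [24373398014/75499091063 -33038697423/75499091063; 77920230079/150998182126 -36467140053/150998182126; -21984954690/75499091063 29889932531/150998182126]
step 2: x' = x̄ + K·y = [-4993445781507/754990910630, -2488086335168/377495455315, 566709626973/377495455315]
step 2: P' = (I − K·H)·P̄ = [8621294886411/377495455315 8619672386198/377495455315 -245356480353/377495455315; 8619672386198/377495455315 17441624272553/754990910630 -576922800633/754990910630; -245356480353/377495455315 -576922800633/754990910630 353489253873/754990910630]

step 0: x' = [-1403/389, -9961/2334, 359/778], P' = [45453/4279 45114/4279 372/4279; 45114/4279 275791/25674 -265/8558; 372/4279 -265/8558 4023/8558]
step 1: x' = [1789226/464015, 3360197/928030, -351134/464015], P' = [1110552486/60785965 1109654096/60785965 -31959084/60785965; 1109654096/60785965 2250637167/121571930 -77822643/121571930; -31959084/60785965 -77822643/121571930 56613777/121571930]
step 2: x' = [-4993445781507/754990910630, -2488086335168/377495455315, 566709626973/377495455315], P' = [8621294886411/377495455315 8619672386198/377495455315 -245356480353/377495455315; 8619672386198/377495455315 17441624272553/754990910630 -576922800633/754990910630; -245356480353/377495455315 -576922800633/754990910630 353489253873/754990910630]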